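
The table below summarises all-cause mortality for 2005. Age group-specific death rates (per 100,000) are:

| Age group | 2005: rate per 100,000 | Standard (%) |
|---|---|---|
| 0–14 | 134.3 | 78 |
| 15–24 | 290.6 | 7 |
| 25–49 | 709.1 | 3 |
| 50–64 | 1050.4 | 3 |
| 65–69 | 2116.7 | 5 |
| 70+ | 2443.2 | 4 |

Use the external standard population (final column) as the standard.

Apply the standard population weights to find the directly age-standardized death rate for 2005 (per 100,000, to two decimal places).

381.44

Standard weights: 0.78, 0.07, 0.03, 0.03, 0.05, 0.04.
Standardized rate: 0.7800×134.3 + 0.0700×290.6 + 0.0300×709.1 + 0.0300×1050.4 + 0.0500×2116.7 + 0.0400×2443.2 = 381.4440 per 100,000.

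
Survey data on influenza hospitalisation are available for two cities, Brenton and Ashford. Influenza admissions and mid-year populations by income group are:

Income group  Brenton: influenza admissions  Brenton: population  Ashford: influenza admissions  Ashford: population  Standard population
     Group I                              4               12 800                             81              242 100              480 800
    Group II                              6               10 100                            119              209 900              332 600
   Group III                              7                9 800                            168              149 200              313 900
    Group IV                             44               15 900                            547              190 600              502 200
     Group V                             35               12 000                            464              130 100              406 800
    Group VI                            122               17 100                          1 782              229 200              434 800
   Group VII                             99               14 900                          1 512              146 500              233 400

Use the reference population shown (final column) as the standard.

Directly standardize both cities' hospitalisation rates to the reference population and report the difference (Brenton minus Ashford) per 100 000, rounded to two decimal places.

-58.54

Income-specific rates per 100 000 for Brenton: 31.25, 59.41, 71.43, 276.73, 291.67, 713.45, 664.43.
For Ashford: 33.46, 56.69, 112.60, 286.99, 356.65, 777.49, 1032.08.
Standard total = 2 704 500; weights = 0.1778, 0.1230, 0.1161, 0.1857, 0.1504, 0.1608, 0.0863.
Brenton: 0.1778×31.25 + 0.1230×59.41 + 0.1161×71.43 + 0.1857×276.73 + 0.1504×291.67 + 0.1608×713.45 + 0.0863×664.43 = 288.4505 per 100 000.
Ashford: 0.1778×33.46 + 0.1230×56.69 + 0.1161×112.60 + 0.1857×286.99 + 0.1504×356.65 + 0.1608×777.49 + 0.0863×1032.08 = 346.9911 per 100 000.
Difference = 288.4505 − 346.9911 = -58.5406.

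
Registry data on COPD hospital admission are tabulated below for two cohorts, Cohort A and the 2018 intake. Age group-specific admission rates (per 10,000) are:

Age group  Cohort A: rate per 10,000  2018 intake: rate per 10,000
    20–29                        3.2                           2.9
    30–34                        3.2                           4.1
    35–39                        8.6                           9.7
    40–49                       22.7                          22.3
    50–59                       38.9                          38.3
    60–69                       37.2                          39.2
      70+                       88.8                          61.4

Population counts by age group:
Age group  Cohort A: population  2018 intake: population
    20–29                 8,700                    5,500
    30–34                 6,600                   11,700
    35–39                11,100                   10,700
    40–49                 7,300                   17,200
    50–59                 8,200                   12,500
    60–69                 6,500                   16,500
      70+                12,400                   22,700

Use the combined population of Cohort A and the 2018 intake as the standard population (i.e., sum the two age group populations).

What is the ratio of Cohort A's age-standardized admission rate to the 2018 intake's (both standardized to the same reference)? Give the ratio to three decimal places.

1.191

Combined standard total = 157,600; weights = 0.0901, 0.1161, 0.1383, 0.1555, 0.1313, 0.1459, 0.2227.
Cohort A: 0.0901×3.2 + 0.1161×3.2 + 0.1383×8.6 + 0.1555×22.7 + 0.1313×38.9 + 0.1459×37.2 + 0.2227×88.8 = 35.6938 per 10,000.
The 2018 intake: 0.0901×2.9 + 0.1161×4.1 + 0.1383×9.7 + 0.1555×22.3 + 0.1313×38.3 + 0.1459×39.2 + 0.2227×61.4 = 29.9719 per 10,000.
Ratio = 35.6938 ÷ 29.9719 = 1.19091.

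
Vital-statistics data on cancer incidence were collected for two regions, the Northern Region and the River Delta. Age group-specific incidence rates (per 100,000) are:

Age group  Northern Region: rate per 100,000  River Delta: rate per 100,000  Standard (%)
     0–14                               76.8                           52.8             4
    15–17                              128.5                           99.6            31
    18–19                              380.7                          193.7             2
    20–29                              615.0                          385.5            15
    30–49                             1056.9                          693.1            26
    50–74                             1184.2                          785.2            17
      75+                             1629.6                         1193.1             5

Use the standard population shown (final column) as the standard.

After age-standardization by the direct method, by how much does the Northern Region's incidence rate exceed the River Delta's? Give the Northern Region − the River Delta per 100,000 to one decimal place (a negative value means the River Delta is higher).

Standard weights: 0.04, 0.31, 0.02, 0.15, 0.26, 0.17, 0.05.
The Northern Region: 0.0400×76.8 + 0.3100×128.5 + 0.0200×380.7 + 0.1500×615.0 + 0.2600×1056.9 + 0.1700×1184.2 + 0.0500×1629.6 = 700.3590 per 100,000.
The River Delta: 0.0400×52.8 + 0.3100×99.6 + 0.0200×193.7 + 0.1500×385.5 + 0.2600×693.1 + 0.1700×785.2 + 0.0500×1193.1 = 468.0320 per 100,000.
Difference = 700.3590 − 468.0320 = 232.3270.

232.3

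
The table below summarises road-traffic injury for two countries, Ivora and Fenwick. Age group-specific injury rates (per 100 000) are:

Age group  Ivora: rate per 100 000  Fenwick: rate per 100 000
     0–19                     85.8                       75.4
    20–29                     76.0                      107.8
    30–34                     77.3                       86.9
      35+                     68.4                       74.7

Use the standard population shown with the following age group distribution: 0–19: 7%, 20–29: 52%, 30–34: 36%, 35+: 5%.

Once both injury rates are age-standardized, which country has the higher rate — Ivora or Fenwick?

Fenwick

Standard weights: 0.07, 0.52, 0.36, 0.05.
Ivora: 0.0700×85.8 + 0.5200×76.0 + 0.3600×77.3 + 0.0500×68.4 = 76.7740 per 100 000.
Fenwick: 0.0700×75.4 + 0.5200×107.8 + 0.3600×86.9 + 0.0500×74.7 = 96.3530 per 100 000.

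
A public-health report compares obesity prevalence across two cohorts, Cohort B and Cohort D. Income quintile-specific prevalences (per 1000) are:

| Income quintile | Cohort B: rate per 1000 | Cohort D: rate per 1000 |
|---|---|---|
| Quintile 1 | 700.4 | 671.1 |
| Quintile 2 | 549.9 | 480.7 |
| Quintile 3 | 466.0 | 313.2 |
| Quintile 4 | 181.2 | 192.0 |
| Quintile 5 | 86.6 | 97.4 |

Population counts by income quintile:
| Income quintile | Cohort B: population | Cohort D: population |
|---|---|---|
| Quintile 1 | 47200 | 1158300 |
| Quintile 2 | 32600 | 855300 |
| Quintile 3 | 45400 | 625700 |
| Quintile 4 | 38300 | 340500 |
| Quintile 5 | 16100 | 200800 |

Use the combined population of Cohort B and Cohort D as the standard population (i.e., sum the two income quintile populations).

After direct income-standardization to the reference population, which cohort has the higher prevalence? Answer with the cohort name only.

Combined standard total = 3360200; weights = 0.3588, 0.2642, 0.1997, 0.1127, 0.0645.
Cohort B: 0.3588×700.4 + 0.2642×549.9 + 0.1997×466.0 + 0.1127×181.2 + 0.0645×86.6 = 515.6667 per 1000.
Cohort D: 0.3588×671.1 + 0.2642×480.7 + 0.1997×313.2 + 0.1127×192.0 + 0.0645×97.4 = 458.2670 per 1000.
The crude rates (448.09 vs 461.98) would put Cohort D higher, but that reflects its income composition; once standardized to a common income structure, Cohort B has the higher underlying rate.

Cohort B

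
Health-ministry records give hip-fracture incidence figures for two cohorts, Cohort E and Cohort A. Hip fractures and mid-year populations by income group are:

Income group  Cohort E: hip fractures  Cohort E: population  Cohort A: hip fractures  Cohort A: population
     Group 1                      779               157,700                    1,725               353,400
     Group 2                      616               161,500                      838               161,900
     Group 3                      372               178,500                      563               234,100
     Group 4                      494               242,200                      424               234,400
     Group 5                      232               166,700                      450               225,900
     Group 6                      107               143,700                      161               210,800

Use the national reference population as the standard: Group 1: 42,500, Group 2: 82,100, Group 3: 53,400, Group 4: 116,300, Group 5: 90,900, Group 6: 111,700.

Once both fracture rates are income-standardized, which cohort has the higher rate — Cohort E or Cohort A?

Cohort A

Income-specific rates per 100,000 for Cohort E: 493.98, 381.42, 208.40, 203.96, 139.17, 74.46.
For Cohort A: 488.12, 517.60, 240.50, 180.89, 199.20, 76.38.
Standard total = 496,900; weights = 0.0855, 0.1652, 0.1075, 0.2341, 0.1829, 0.2248.
Cohort E: 0.0855×493.98 + 0.1652×381.42 + 0.1075×208.40 + 0.2341×203.96 + 0.1829×139.17 + 0.2248×74.46 = 217.6024 per 100,000.
Cohort A: 0.0855×488.12 + 0.1652×517.60 + 0.1075×240.50 + 0.2341×180.89 + 0.1829×199.20 + 0.2248×76.38 = 249.0613 per 100,000.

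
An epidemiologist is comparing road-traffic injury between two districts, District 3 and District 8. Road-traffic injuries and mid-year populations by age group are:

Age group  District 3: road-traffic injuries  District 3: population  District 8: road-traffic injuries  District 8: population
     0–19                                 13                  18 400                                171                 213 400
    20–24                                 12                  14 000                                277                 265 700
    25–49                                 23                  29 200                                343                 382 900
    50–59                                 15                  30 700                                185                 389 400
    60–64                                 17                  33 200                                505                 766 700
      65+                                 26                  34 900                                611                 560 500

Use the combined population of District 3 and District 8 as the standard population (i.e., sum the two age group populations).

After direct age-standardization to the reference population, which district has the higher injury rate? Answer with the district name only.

Age-specific rates per 100 000 for District 3: 70.65, 85.71, 78.77, 48.86, 51.20, 74.50.
For District 8: 80.13, 104.25, 89.58, 47.51, 65.87, 109.01.
Combined standard total = 2 739 000; weights = 0.0846, 0.1021, 0.1505, 0.1534, 0.2920, 0.2174.
District 3: 0.0846×70.65 + 0.1021×85.71 + 0.1505×78.77 + 0.1534×48.86 + 0.2920×51.20 + 0.2174×74.50 = 65.2255 per 100 000.
District 8: 0.0846×80.13 + 0.1021×104.25 + 0.1505×89.58 + 0.1534×47.51 + 0.2920×65.87 + 0.2174×109.01 = 81.1243 per 100 000.

District 8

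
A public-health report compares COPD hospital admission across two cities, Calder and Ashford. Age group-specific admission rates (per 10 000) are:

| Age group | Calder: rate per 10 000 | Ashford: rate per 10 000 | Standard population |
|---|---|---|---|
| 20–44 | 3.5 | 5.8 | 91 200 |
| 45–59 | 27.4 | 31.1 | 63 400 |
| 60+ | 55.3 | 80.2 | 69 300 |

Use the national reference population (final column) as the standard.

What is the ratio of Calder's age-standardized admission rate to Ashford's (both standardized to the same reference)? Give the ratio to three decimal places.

Standard total = 223 900; weights = 0.4073, 0.2832, 0.3095.
Calder: 0.4073×3.5 + 0.2832×27.4 + 0.3095×55.3 = 26.3004 per 10 000.
Ashford: 0.4073×5.8 + 0.2832×31.1 + 0.3095×80.2 = 35.9918 per 10 000.
Ratio = 26.3004 ÷ 35.9918 = 0.73073.

0.731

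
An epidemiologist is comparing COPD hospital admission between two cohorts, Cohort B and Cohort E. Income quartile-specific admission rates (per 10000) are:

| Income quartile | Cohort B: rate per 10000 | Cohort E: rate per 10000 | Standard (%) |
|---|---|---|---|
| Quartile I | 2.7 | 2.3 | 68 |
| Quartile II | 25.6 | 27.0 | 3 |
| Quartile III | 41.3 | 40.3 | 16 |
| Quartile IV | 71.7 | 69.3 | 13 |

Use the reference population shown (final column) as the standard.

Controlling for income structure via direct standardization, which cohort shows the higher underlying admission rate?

Cohort B

Standard weights: 0.68, 0.03, 0.16, 0.13.
Cohort B: 0.6800×2.7 + 0.0300×25.6 + 0.1600×41.3 + 0.1300×71.7 = 18.5330 per 10000.
Cohort E: 0.6800×2.3 + 0.0300×27.0 + 0.1600×40.3 + 0.1300×69.3 = 17.8310 per 10000.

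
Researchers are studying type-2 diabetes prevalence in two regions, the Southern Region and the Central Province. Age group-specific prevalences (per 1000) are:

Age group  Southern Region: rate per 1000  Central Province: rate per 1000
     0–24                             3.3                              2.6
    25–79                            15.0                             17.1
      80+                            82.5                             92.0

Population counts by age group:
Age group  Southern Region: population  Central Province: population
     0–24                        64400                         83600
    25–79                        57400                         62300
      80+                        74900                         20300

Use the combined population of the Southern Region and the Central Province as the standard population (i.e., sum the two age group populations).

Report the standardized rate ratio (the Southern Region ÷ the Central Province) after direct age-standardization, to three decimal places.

Combined standard total = 362900; weights = 0.4078, 0.3298, 0.2623.
The Southern Region: 0.4078×3.3 + 0.3298×15.0 + 0.2623×82.5 = 27.9358 per 1000.
The Central Province: 0.4078×2.6 + 0.3298×17.1 + 0.2623×92.0 = 30.8351 per 1000.
Ratio = 27.9358 ÷ 30.8351 = 0.90597.

0.906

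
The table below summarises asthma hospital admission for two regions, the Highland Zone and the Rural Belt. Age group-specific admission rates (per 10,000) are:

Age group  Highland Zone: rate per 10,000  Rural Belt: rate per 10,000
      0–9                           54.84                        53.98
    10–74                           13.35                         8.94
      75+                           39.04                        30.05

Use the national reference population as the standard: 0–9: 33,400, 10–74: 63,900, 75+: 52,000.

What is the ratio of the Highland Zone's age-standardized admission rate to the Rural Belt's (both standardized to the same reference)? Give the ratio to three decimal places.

Standard total = 149,300; weights = 0.2237, 0.4280, 0.3483.
The Highland Zone: 0.2237×54.84 + 0.4280×13.35 + 0.3483×39.04 = 31.5794 per 10,000.
The Rural Belt: 0.2237×53.98 + 0.4280×8.94 + 0.3483×30.05 = 26.3684 per 10,000.
Ratio = 31.5794 ÷ 26.3684 = 1.19762.

1.198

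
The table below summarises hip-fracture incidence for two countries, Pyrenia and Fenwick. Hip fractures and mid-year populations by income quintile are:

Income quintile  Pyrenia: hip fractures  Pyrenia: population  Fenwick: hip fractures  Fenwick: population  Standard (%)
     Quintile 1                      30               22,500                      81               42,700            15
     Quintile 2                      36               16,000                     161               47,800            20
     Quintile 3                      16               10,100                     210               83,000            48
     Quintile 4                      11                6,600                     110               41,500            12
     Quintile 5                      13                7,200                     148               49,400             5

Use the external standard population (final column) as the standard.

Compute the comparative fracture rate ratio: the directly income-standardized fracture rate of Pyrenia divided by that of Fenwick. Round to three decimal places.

0.644

Income-specific rates per 100,000 for Pyrenia: 133.33, 225.00, 158.42, 166.67, 180.56.
For Fenwick: 189.70, 336.82, 253.01, 265.06, 299.60.
Standard weights: 0.15, 0.20, 0.48, 0.12, 0.05.
Pyrenia: 0.1500×133.33 + 0.2000×225.00 + 0.4800×158.42 + 0.1200×166.67 + 0.0500×180.56 = 170.0674 per 100,000.
Fenwick: 0.1500×189.70 + 0.2000×336.82 + 0.4800×253.01 + 0.1200×265.06 + 0.0500×299.60 = 264.0511 per 100,000.
Ratio = 170.0674 ÷ 264.0511 = 0.64407.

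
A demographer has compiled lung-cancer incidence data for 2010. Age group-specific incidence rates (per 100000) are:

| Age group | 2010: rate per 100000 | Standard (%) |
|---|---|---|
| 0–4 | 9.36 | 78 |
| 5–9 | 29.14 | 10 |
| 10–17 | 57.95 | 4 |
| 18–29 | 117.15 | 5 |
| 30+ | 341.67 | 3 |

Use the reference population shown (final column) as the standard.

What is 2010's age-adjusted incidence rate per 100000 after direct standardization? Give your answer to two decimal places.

Standard weights: 0.78, 0.10, 0.04, 0.05, 0.03.
Standardized rate: 0.7800×9.36 + 0.1000×29.14 + 0.0400×57.95 + 0.0500×117.15 + 0.0300×341.67 = 28.6404 per 100000.

28.64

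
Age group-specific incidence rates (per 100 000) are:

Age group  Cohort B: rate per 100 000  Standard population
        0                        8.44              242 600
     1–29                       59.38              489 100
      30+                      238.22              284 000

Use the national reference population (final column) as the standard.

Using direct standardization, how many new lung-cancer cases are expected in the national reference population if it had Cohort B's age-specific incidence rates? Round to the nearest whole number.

Expected new lung-cancer cases = Σ (standard pop × age-specific rate ÷ 100 000)
= 242 600×8.44/100 000 + 489 100×59.38/100 000 + 284 000×238.22/100 000
= 20.48 + 290.43 + 676.54 = 987.45.

987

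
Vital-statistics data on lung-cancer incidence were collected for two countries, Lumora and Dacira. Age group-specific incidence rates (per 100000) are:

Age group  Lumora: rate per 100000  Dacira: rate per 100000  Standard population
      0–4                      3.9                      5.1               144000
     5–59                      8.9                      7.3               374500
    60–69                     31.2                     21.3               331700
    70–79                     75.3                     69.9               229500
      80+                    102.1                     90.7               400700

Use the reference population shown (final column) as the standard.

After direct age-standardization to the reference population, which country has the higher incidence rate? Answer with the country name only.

Lumora

Standard total = 1480400; weights = 0.0973, 0.2530, 0.2241, 0.1550, 0.2707.
Lumora: 0.0973×3.9 + 0.2530×8.9 + 0.2241×31.2 + 0.1550×75.3 + 0.2707×102.1 = 48.9304 per 100000.
Dacira: 0.0973×5.1 + 0.2530×7.3 + 0.2241×21.3 + 0.1550×69.9 + 0.2707×90.7 = 42.5014 per 100000.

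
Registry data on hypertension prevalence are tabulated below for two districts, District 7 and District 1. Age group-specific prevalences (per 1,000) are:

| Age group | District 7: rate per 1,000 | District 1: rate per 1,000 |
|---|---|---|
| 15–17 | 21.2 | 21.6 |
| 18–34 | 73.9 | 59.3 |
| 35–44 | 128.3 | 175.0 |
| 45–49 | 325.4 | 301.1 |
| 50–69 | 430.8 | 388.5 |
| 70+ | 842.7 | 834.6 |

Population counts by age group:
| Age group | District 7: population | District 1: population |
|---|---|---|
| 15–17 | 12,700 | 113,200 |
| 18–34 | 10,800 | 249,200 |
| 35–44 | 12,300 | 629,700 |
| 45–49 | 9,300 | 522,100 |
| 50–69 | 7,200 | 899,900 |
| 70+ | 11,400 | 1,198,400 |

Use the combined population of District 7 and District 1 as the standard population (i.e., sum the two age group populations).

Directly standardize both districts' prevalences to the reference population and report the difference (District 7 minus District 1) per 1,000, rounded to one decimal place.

Combined standard total = 3,676,200; weights = 0.0342, 0.0707, 0.1746, 0.1446, 0.2467, 0.3291.
District 7: 0.0342×21.2 + 0.0707×73.9 + 0.1746×128.3 + 0.1446×325.4 + 0.2467×430.8 + 0.3291×842.7 = 459.0192 per 1,000.
District 1: 0.0342×21.6 + 0.0707×59.3 + 0.1746×175.0 + 0.1446×301.1 + 0.2467×388.5 + 0.3291×834.6 = 449.5401 per 1,000.
Difference = 459.0192 − 449.5401 = 9.4791.

9.5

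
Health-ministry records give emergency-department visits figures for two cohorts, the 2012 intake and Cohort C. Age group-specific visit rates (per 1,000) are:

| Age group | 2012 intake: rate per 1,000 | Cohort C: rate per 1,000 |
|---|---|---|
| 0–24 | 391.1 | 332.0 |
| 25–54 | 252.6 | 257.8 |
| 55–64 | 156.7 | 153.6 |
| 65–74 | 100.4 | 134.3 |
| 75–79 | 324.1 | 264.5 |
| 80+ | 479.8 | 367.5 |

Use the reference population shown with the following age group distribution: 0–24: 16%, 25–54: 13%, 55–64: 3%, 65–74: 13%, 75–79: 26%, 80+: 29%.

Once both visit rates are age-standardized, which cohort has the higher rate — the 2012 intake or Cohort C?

Standard weights: 0.16, 0.13, 0.03, 0.13, 0.26, 0.29.
The 2012 intake: 0.1600×391.1 + 0.1300×252.6 + 0.0300×156.7 + 0.1300×100.4 + 0.2600×324.1 + 0.2900×479.8 = 336.5750 per 1,000.
Cohort C: 0.1600×332.0 + 0.1300×257.8 + 0.0300×153.6 + 0.1300×134.3 + 0.2600×264.5 + 0.2900×367.5 = 284.0460 per 1,000.

2012 intake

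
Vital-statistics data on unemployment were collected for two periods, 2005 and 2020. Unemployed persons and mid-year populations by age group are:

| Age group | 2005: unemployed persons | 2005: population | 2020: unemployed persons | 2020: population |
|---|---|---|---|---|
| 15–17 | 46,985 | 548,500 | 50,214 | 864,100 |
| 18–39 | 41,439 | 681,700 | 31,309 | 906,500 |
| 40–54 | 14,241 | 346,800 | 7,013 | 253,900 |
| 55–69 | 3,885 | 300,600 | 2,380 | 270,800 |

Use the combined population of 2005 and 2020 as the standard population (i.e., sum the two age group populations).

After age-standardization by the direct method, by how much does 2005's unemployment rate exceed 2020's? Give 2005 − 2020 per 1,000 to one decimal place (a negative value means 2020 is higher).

21.8

Age-specific rates per 1,000 for 2005: 85.661, 60.788, 41.064, 12.924.
For 2020: 58.111, 34.538, 27.621, 8.789.
Combined standard total = 4,172,900; weights = 0.3385, 0.3806, 0.1440, 0.1369.
2005: 0.3385×85.661 + 0.3806×60.788 + 0.1440×41.064 + 0.1369×12.924 = 59.8144 per 1,000.
2020: 0.3385×58.111 + 0.3806×34.538 + 0.1440×27.621 + 0.1369×8.789 = 37.9965 per 1,000.
Difference = 59.8144 − 37.9965 = 21.8179.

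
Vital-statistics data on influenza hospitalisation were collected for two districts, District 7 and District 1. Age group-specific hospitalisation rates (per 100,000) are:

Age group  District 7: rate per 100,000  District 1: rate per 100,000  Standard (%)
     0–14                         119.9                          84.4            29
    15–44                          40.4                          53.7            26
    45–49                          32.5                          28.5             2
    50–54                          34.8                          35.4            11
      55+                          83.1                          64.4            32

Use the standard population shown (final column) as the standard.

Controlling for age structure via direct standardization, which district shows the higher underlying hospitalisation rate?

District 7

Standard weights: 0.29, 0.26, 0.02, 0.11, 0.32.
District 7: 0.2900×119.9 + 0.2600×40.4 + 0.0200×32.5 + 0.1100×34.8 + 0.3200×83.1 = 76.3450 per 100,000.
District 1: 0.2900×84.4 + 0.2600×53.7 + 0.0200×28.5 + 0.1100×35.4 + 0.3200×64.4 = 63.5100 per 100,000.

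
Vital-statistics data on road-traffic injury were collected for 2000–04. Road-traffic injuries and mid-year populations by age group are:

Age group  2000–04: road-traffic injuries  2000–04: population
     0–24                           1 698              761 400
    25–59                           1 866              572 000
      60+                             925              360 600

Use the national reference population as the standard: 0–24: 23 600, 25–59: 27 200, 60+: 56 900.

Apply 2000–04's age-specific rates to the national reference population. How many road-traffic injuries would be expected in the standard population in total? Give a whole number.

287

Age-specific rates per 100 000 for 2000–04: 223.01, 326.22, 256.52.
Expected road-traffic injuries = Σ (standard pop × age-specific rate ÷ 100 000)
= 23 600×223.01/100 000 + 27 200×326.22/100 000 + 56 900×256.52/100 000
= 52.63 + 88.73 + 145.96 = 287.32.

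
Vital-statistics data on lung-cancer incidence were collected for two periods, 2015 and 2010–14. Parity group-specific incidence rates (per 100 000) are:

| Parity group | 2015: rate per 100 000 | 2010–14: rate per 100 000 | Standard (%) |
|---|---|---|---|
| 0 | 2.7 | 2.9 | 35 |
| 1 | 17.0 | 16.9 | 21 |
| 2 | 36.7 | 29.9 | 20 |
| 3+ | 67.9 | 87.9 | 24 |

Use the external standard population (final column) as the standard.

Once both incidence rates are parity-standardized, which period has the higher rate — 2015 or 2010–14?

Standard weights: 0.35, 0.21, 0.20, 0.24.
2015: 0.3500×2.7 + 0.2100×17.0 + 0.2000×36.7 + 0.2400×67.9 = 28.1510 per 100 000.
2010–14: 0.3500×2.9 + 0.2100×16.9 + 0.2000×29.9 + 0.2400×87.9 = 31.6400 per 100 000.

2010–14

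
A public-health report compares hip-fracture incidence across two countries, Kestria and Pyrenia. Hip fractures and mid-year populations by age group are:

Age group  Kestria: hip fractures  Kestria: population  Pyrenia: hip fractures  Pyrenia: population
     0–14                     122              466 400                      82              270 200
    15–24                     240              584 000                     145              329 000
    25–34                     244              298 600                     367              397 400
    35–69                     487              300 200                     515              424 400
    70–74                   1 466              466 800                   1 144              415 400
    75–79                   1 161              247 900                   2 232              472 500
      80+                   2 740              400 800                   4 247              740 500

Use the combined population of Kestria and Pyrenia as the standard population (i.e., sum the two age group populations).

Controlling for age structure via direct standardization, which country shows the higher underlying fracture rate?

Kestria

Age-specific rates per 100 000 for Kestria: 26.16, 41.10, 81.71, 162.23, 314.05, 468.33, 683.63.
For Pyrenia: 30.35, 44.07, 92.35, 121.35, 275.40, 472.38, 573.53.
Combined standard total = 5 814 100; weights = 0.1267, 0.1570, 0.1197, 0.1246, 0.1517, 0.1239, 0.1963.
Kestria: 0.1267×26.16 + 0.1570×41.10 + 0.1197×81.71 + 0.1246×162.23 + 0.1517×314.05 + 0.1239×468.33 + 0.1963×683.63 = 279.6453 per 100 000.
Pyrenia: 0.1267×30.35 + 0.1570×44.07 + 0.1197×92.35 + 0.1246×121.35 + 0.1517×275.40 + 0.1239×472.38 + 0.1963×573.53 = 249.8456 per 100 000.
The crude rates (233.66 vs 286.35) would put Pyrenia higher, but that reflects its age composition; once standardized to a common age structure, Kestria has the higher underlying rate.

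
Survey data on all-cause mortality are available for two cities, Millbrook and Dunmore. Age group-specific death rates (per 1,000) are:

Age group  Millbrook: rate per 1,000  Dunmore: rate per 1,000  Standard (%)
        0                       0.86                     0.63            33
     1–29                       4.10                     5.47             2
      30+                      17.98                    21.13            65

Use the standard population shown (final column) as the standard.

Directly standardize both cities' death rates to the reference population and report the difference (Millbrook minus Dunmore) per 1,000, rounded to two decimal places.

-2.00

Standard weights: 0.33, 0.02, 0.65.
Millbrook: 0.3300×0.86 + 0.0200×4.10 + 0.6500×17.98 = 12.0528 per 1,000.
Dunmore: 0.3300×0.63 + 0.0200×5.47 + 0.6500×21.13 = 14.0518 per 1,000.
Difference = 12.0528 − 14.0518 = -1.9990.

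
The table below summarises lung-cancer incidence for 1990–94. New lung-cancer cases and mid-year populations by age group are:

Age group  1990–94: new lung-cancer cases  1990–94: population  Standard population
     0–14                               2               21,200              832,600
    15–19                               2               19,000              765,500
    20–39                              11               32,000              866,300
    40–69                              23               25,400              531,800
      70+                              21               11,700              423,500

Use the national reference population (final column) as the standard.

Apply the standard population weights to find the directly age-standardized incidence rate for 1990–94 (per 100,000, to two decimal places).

Age-specific rates per 100,000 for 1990–94: 9.43, 10.53, 34.38, 90.55, 179.49.
Standard total = 3,419,700; weights = 0.2435, 0.2239, 0.2533, 0.1555, 0.1238.
Standardized rate: 0.2435×9.43 + 0.2239×10.53 + 0.2533×34.38 + 0.1555×90.55 + 0.1238×179.49 = 49.6709 per 100,000.

49.67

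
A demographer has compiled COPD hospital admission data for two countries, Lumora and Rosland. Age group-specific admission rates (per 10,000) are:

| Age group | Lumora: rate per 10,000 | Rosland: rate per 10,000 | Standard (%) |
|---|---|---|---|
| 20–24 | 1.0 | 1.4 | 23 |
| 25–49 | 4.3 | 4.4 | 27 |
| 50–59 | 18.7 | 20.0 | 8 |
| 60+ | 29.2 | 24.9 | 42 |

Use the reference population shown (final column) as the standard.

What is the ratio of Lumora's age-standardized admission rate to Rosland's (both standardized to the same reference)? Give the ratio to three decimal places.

Standard weights: 0.23, 0.27, 0.08, 0.42.
Lumora: 0.2300×1.0 + 0.2700×4.3 + 0.0800×18.7 + 0.4200×29.2 = 15.1510 per 10,000.
Rosland: 0.2300×1.4 + 0.2700×4.4 + 0.0800×20.0 + 0.4200×24.9 = 13.5680 per 10,000.
Ratio = 15.1510 ÷ 13.5680 = 1.11667.

1.117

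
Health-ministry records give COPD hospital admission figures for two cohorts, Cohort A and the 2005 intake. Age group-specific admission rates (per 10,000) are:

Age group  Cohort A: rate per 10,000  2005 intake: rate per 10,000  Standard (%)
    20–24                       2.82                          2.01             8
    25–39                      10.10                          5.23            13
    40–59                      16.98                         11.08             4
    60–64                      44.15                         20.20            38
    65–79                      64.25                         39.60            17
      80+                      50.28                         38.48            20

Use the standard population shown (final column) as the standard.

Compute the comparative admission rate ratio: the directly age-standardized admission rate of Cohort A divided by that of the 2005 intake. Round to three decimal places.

Standard weights: 0.08, 0.13, 0.04, 0.38, 0.17, 0.20.
Cohort A: 0.0800×2.82 + 0.1300×10.10 + 0.0400×16.98 + 0.3800×44.15 + 0.1700×64.25 + 0.2000×50.28 = 39.9733 per 10,000.
The 2005 intake: 0.0800×2.01 + 0.1300×5.23 + 0.0400×11.08 + 0.3800×20.20 + 0.1700×39.60 + 0.2000×38.48 = 23.3879 per 10,000.
Ratio = 39.9733 ÷ 23.3879 = 1.70914.

1.709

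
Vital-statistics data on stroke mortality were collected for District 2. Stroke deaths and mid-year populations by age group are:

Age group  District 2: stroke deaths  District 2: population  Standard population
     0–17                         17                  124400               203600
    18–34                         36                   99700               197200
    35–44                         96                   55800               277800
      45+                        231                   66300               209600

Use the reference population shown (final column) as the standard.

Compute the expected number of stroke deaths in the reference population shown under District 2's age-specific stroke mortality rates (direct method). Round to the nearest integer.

Age-specific rates per 100000 for District 2: 13.67, 36.11, 172.04, 348.42.
Expected stroke deaths = Σ (standard pop × age-specific rate ÷ 100000)
= 203600×13.67/100000 + 197200×36.11/100000 + 277800×172.04/100000 + 209600×348.42/100000
= 27.82 + 71.21 + 477.94 + 730.28 = 1307.24.

1307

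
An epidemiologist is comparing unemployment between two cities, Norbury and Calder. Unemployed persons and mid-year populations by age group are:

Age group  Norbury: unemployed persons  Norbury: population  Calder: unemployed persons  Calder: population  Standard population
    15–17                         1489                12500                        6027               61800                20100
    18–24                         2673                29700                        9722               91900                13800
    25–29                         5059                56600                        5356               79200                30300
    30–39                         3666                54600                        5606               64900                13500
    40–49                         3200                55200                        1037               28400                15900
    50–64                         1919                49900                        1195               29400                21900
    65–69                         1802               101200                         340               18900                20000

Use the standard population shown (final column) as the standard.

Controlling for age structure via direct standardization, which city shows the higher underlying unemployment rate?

Norbury

Age-specific rates per 1000 for Norbury: 119.120, 90.000, 89.382, 67.143, 57.971, 38.457, 17.806.
For Calder: 97.524, 105.789, 67.626, 86.379, 36.514, 40.646, 17.989.
Standard total = 135500; weights = 0.1483, 0.1018, 0.2236, 0.0996, 0.1173, 0.1616, 0.1476.
Norbury: 0.1483×119.120 + 0.1018×90.000 + 0.2236×89.382 + 0.0996×67.143 + 0.1173×57.971 + 0.1616×38.457 + 0.1476×17.806 = 69.1592 per 1000.
Calder: 0.1483×97.524 + 0.1018×105.789 + 0.2236×67.626 + 0.0996×86.379 + 0.1173×36.514 + 0.1616×40.646 + 0.1476×17.989 = 62.4785 per 1000.
The crude rates (55.07 vs 78.19) would put Calder higher, but that reflects its age composition; once standardized to a common age structure, Norbury has the higher underlying rate.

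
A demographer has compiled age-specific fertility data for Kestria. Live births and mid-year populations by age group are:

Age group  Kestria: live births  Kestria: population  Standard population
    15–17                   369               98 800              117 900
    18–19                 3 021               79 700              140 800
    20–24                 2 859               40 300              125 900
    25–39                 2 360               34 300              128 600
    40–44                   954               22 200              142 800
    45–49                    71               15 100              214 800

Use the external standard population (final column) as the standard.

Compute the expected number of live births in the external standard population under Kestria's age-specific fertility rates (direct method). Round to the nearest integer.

30704

Age-specific rates per 1 000 for Kestria: 3.735, 37.905, 70.943, 68.805, 42.973, 4.702.
Expected live births = Σ (standard pop × age-specific rate ÷ 1 000)
= 117 900×3.735/1 000 + 140 800×37.905/1 000 + 125 900×70.943/1 000 + 128 600×68.805/1 000 + 142 800×42.973/1 000 + 214 800×4.702/1 000
= 440.34 + 5336.97 + 8931.71 + 8848.28 + 6136.54 + 1009.99 = 30703.83.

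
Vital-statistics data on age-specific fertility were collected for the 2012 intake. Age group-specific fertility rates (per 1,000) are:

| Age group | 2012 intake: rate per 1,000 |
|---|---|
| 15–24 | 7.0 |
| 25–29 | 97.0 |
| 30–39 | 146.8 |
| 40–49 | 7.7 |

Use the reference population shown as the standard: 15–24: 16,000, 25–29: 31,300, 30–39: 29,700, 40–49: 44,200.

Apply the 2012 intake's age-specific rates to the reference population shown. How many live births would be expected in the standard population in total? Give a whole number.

Expected live births = Σ (standard pop × age-specific rate ÷ 1,000)
= 16,000×7.0/1,000 + 31,300×97.0/1,000 + 29,700×146.8/1,000 + 44,200×7.7/1,000
= 112.00 + 3036.10 + 4359.96 + 340.34 = 7848.40.

7848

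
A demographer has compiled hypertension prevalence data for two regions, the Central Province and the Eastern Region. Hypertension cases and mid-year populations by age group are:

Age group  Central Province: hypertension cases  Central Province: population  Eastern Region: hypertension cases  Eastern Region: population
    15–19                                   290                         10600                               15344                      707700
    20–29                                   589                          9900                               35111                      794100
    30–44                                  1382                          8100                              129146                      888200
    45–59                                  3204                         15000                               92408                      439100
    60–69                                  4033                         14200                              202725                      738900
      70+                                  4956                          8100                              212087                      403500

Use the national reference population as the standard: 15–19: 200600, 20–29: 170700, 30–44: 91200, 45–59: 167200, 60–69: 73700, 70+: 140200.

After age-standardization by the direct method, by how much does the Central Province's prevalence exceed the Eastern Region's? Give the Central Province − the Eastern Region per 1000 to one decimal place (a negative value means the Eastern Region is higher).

Age-specific rates per 1000 for the Central Province: 27.358, 59.495, 170.617, 213.600, 284.014, 611.852.
For the Eastern Region: 21.682, 44.215, 145.402, 210.449, 274.361, 525.618.
Standard total = 843600; weights = 0.2378, 0.2023, 0.1081, 0.1982, 0.0874, 0.1662.
The Central Province: 0.2378×27.358 + 0.2023×59.495 + 0.1081×170.617 + 0.1982×213.600 + 0.0874×284.014 + 0.1662×611.852 = 205.8222 per 1000.
The Eastern Region: 0.2378×21.682 + 0.2023×44.215 + 0.1081×145.402 + 0.1982×210.449 + 0.0874×274.361 + 0.1662×525.618 = 182.8550 per 1000.
Difference = 205.8222 − 182.8550 = 22.9671.

23.0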